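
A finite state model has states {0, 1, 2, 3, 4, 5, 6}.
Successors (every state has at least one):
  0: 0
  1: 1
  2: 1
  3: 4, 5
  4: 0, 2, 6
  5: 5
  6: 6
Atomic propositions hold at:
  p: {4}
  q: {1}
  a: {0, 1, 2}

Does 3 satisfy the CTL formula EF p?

EF p: least fixpoint, start Z0 = {4}, add states with some successor in Z. Z1 = {3, 4}; fixed.
Sat(EF p) = {3, 4}
3 ∈ Sat(EF p) = {3, 4}, so the formula holds at 3.

Yes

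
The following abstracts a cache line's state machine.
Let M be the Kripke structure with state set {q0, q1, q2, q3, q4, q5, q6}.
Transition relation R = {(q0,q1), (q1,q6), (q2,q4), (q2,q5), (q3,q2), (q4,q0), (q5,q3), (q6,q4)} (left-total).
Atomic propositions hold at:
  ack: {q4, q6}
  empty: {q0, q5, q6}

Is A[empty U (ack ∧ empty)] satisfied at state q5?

No

Sat(ack ∧ empty) = {q6}
A[empty U (ack ∧ empty)]: least fixpoint, start Z0 = Sat((ack ∧ empty)) = {q6}, add states in Sat(empty) with every successor in Z. Already a fixed point.
Sat(A[empty U (ack ∧ empty)]) = {q6}
q5 ∉ Sat(A[empty U (ack ∧ empty)]) = {q6}, so the formula does not hold at q5.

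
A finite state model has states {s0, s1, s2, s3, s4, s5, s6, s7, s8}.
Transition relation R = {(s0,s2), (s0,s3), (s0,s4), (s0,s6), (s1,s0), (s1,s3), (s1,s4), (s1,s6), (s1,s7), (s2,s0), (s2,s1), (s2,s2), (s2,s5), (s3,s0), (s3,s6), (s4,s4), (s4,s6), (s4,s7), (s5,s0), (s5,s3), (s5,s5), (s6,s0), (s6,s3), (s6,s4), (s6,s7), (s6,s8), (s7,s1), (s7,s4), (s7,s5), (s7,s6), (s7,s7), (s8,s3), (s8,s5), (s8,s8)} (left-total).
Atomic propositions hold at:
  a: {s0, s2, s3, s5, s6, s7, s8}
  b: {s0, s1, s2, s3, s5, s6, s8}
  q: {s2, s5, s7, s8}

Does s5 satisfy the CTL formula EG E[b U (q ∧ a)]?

Yes

Sat(q ∧ a) = {s2, s5, s7, s8}
E[b U (q ∧ a)]: least fixpoint, start Z0 = Sat((q ∧ a)) = {s2, s5, s7, s8}, add states in Sat(b) with some successor in Z. Z1 = {s0, s1, s2, s5, s6, s7, s8}; Z2 = {s0, s1, s2, s3, s5, s6, s7, s8}; fixed.
Sat(E[b U (q ∧ a)]) = {s0, s1, s2, s3, s5, s6, s7, s8}
EG E[b U (q ∧ a)]: greatest fixpoint, start Z0 = {s0, s1, s2, s3, s5, s6, s7, s8}, keep only states in Sat with some successor in Z. Already a fixed point.
Sat(EG E[b U (q ∧ a)]) = {s0, s1, s2, s3, s5, s6, s7, s8}
s5 ∈ Sat(EG E[b U (q ∧ a)]) = {s0, s1, s2, s3, s5, s6, s7, s8}, so the formula holds at s5.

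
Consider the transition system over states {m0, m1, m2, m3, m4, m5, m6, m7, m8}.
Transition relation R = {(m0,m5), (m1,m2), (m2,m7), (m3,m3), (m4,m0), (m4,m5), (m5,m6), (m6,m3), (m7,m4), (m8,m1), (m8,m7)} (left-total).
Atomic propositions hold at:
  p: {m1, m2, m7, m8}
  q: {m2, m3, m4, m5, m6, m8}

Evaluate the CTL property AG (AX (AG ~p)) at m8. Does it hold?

Sat(~p) = {m0, m3, m4, m5, m6}
AG ~p: greatest fixpoint, start Z0 = {m0, m3, m4, m5, m6}, keep only states in Sat with every successor in Z. Already a fixed point.
Sat(AG ~p) = {m0, m3, m4, m5, m6}
Sat(AX (AG ~p)) = {s : every successor in {m0, m3, m4, m5, m6}} = {m0, m3, m4, m5, m6, m7}
AG (AX (AG ~p)): greatest fixpoint, start Z0 = {m0, m3, m4, m5, m6, m7}, keep only states in Sat with every successor in Z. Already a fixed point.
Sat(AG (AX (AG ~p))) = {m0, m3, m4, m5, m6, m7}
m8 ∉ Sat(AG (AX (AG ~p))) = {m0, m3, m4, m5, m6, m7}, so the formula does not hold at m8.

No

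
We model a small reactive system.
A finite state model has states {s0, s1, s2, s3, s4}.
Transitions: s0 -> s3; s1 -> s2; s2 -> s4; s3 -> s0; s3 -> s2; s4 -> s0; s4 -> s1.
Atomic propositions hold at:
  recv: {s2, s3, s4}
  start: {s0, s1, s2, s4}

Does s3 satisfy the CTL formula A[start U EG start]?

No

EG start: greatest fixpoint, start Z0 = {s0, s1, s2, s4}, keep only states in Sat with some successor in Z. Z1 = {s1, s2, s4}; fixed.
Sat(EG start) = {s1, s2, s4}
A[start U EG start]: least fixpoint, start Z0 = Sat(EG start) = {s1, s2, s4}, add states in Sat(start) with every successor in Z. Already a fixed point.
Sat(A[start U EG start]) = {s1, s2, s4}
s3 ∉ Sat(A[start U EG start]) = {s1, s2, s4}, so the formula does not hold at s3.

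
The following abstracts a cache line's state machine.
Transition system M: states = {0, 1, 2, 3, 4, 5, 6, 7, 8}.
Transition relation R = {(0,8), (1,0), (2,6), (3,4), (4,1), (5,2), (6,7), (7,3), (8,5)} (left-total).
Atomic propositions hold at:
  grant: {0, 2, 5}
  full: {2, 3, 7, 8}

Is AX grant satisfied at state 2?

Sat(AX grant) = {s : every successor in {0, 2, 5}} = {1, 5, 8}
2 ∉ Sat(AX grant) = {1, 5, 8}, so the formula does not hold at 2.

No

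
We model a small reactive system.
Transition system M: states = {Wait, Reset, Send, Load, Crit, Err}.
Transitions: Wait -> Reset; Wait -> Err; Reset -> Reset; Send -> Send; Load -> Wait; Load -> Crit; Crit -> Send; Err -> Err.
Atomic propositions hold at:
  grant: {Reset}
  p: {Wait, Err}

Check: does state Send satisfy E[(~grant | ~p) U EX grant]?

No

Sat(~grant) = {Wait, Send, Load, Crit, Err}
Sat(~p) = {Reset, Send, Load, Crit}
Sat(~grant | ~p) = {Wait, Reset, Send, Load, Crit, Err}
Sat(EX grant) = {s : some successor in {Reset}} = {Wait, Reset}
E[(~grant | ~p) U EX grant]: least fixpoint, start Z0 = Sat(EX grant) = {Wait, Reset}, add states in Sat(~grant | ~p) with some successor in Z. Z1 = {Wait, Reset, Load}; fixed.
Sat(E[(~grant | ~p) U EX grant]) = {Wait, Reset, Load}
Send ∉ Sat(E[(~grant | ~p) U EX grant]) = {Wait, Reset, Load}, so the formula does not hold at Send.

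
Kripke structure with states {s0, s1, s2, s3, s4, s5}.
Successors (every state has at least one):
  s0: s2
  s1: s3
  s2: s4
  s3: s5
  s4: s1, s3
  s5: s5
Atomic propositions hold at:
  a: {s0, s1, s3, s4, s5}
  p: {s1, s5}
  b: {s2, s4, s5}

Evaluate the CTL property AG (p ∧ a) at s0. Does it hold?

No

Sat(p ∧ a) = {s1, s5}
AG (p ∧ a): greatest fixpoint, start Z0 = {s1, s5}, keep only states in Sat with every successor in Z. Z1 = {s5}; fixed.
Sat(AG (p ∧ a)) = {s5}
s0 ∉ Sat(AG (p ∧ a)) = {s5}, so the formula does not hold at s0.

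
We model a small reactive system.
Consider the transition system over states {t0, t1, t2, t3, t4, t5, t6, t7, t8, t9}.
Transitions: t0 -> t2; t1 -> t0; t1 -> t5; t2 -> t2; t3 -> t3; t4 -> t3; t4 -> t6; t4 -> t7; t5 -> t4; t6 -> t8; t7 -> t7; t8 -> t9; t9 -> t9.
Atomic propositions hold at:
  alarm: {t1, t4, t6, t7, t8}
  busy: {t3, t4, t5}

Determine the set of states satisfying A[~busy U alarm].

Sat(~busy) = {t0, t1, t2, t6, t7, t8, t9}
A[~busy U alarm]: least fixpoint, start Z0 = Sat(alarm) = {t1, t4, t6, t7, t8}, add states in Sat(~busy) with every successor in Z. Already a fixed point.
Sat(A[~busy U alarm]) = {t1, t4, t6, t7, t8}

{t1, t4, t6, t7, t8}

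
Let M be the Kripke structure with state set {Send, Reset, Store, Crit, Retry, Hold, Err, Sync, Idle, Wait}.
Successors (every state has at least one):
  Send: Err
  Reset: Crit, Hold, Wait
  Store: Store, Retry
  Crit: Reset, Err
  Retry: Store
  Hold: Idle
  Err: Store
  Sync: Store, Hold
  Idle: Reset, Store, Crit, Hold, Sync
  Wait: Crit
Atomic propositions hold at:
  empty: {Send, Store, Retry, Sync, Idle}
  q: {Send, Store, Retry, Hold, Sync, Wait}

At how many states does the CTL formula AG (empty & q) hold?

Sat(empty & q) = {Send, Store, Retry, Sync}
AG (empty & q): greatest fixpoint, start Z0 = {Send, Store, Retry, Sync}, keep only states in Sat with every successor in Z. Z1 = {Store, Retry}; fixed.
Sat(AG (empty & q)) = {Store, Retry}
|Sat(AG (empty & q))| = |{Store, Retry}| = 2.

2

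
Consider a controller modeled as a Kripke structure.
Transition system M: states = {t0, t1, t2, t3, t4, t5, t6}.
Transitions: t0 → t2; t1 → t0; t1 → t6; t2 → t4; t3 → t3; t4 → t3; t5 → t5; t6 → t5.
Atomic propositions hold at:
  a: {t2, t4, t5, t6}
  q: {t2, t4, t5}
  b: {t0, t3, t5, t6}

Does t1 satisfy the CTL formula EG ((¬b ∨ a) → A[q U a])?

Sat(¬b) = {t1, t2, t4}
Sat(¬b ∨ a) = {t1, t2, t4, t5, t6}
A[q U a]: least fixpoint, start Z0 = Sat(a) = {t2, t4, t5, t6}, add states in Sat(q) with every successor in Z. Already a fixed point.
Sat(A[q U a]) = {t2, t4, t5, t6}
Sat((¬b ∨ a) → A[q U a]) = {t0, t2, t3, t4, t5, t6}
EG ((¬b ∨ a) → A[q U a]): greatest fixpoint, start Z0 = {t0, t2, t3, t4, t5, t6}, keep only states in Sat with some successor in Z. Already a fixed point.
Sat(EG ((¬b ∨ a) → A[q U a])) = {t0, t2, t3, t4, t5, t6}
t1 ∉ Sat(EG ((¬b ∨ a) → A[q U a])) = {t0, t2, t3, t4, t5, t6}, so the formula does not hold at t1.

No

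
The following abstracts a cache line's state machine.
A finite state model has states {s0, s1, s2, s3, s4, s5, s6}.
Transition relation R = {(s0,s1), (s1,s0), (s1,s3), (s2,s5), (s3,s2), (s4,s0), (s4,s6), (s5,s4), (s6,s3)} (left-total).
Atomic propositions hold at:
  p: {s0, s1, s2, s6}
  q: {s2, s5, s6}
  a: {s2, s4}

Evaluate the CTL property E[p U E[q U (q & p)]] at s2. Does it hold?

Sat(q & p) = {s2, s6}
E[q U (q & p)]: least fixpoint, start Z0 = Sat((q & p)) = {s2, s6}, add states in Sat(q) with some successor in Z. Already a fixed point.
Sat(E[q U (q & p)]) = {s2, s6}
E[p U E[q U (q & p)]]: least fixpoint, start Z0 = Sat(E[q U (q & p)]) = {s2, s6}, add states in Sat(p) with some successor in Z. Already a fixed point.
Sat(E[p U E[q U (q & p)]]) = {s2, s6}
s2 ∈ Sat(E[p U E[q U (q & p)]]) = {s2, s6}, so the formula holds at s2.

Yes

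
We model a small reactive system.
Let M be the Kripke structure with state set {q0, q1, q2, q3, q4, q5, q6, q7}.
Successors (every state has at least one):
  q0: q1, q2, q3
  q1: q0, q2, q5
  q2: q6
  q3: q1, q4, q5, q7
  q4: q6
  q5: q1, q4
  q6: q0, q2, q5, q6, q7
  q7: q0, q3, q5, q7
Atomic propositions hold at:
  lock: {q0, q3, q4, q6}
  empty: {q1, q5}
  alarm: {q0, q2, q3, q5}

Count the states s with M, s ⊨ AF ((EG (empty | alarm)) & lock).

2

Sat(empty | alarm) = {q0, q1, q2, q3, q5}
EG (empty | alarm): greatest fixpoint, start Z0 = {q0, q1, q2, q3, q5}, keep only states in Sat with some successor in Z. Z1 = {q0, q1, q3, q5}; fixed.
Sat(EG (empty | alarm)) = {q0, q1, q3, q5}
Sat((EG (empty | alarm)) & lock) = {q0, q3}
AF ((EG (empty | alarm)) & lock): least fixpoint, start Z0 = {q0, q3}, add states with every successor in Z. Already a fixed point.
Sat(AF ((EG (empty | alarm)) & lock)) = {q0, q3}
|Sat(AF ((EG (empty | alarm)) & lock))| = |{q0, q3}| = 2.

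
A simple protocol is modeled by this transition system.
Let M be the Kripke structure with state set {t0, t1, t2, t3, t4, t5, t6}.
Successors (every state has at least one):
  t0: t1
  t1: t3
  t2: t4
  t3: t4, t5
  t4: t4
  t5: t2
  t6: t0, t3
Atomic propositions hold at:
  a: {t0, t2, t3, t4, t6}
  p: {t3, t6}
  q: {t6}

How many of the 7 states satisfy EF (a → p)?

5

Sat(a → p) = {t1, t3, t5, t6}
EF (a → p): least fixpoint, start Z0 = {t1, t3, t5, t6}, add states with some successor in Z. Z1 = {t0, t1, t3, t5, t6}; fixed.
Sat(EF (a → p)) = {t0, t1, t3, t5, t6}
|Sat(EF (a → p))| = |{t0, t1, t3, t5, t6}| = 5.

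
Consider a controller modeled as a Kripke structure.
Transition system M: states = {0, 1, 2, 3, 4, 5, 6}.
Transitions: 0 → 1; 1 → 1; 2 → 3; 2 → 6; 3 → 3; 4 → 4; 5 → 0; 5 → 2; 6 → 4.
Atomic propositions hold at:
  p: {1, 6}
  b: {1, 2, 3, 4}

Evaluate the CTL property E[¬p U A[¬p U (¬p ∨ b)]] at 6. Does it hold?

No

Sat(¬p) = {0, 2, 3, 4, 5}
Sat(¬p ∨ b) = {0, 1, 2, 3, 4, 5}
A[¬p U (¬p ∨ b)]: least fixpoint, start Z0 = Sat((¬p ∨ b)) = {0, 1, 2, 3, 4, 5}, add states in Sat(¬p) with every successor in Z. Already a fixed point.
Sat(A[¬p U (¬p ∨ b)]) = {0, 1, 2, 3, 4, 5}
E[¬p U A[¬p U (¬p ∨ b)]]: least fixpoint, start Z0 = Sat(A[¬p U (¬p ∨ b)]) = {0, 1, 2, 3, 4, 5}, add states in Sat(¬p) with some successor in Z. Already a fixed point.
Sat(E[¬p U A[¬p U (¬p ∨ b)]]) = {0, 1, 2, 3, 4, 5}
6 ∉ Sat(E[¬p U A[¬p U (¬p ∨ b)]]) = {0, 1, 2, 3, 4, 5}, so the formula does not hold at 6.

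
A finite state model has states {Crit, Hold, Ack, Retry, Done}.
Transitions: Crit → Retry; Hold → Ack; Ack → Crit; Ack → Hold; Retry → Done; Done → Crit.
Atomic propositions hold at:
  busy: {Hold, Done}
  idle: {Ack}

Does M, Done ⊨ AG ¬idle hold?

Yes

Sat(¬idle) = {Crit, Hold, Retry, Done}
AG ¬idle: greatest fixpoint, start Z0 = {Crit, Hold, Retry, Done}, keep only states in Sat with every successor in Z. Z1 = {Crit, Retry, Done}; fixed.
Sat(AG ¬idle) = {Crit, Retry, Done}
Done ∈ Sat(AG ¬idle) = {Crit, Retry, Done}, so the formula holds at Done.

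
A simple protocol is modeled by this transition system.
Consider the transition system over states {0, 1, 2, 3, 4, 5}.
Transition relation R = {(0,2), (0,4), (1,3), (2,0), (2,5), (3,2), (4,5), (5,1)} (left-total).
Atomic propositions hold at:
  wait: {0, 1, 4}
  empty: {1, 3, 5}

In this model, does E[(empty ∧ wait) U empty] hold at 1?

Yes

Sat(empty ∧ wait) = {1}
E[(empty ∧ wait) U empty]: least fixpoint, start Z0 = Sat(empty) = {1, 3, 5}, add states in Sat(empty ∧ wait) with some successor in Z. Already a fixed point.
Sat(E[(empty ∧ wait) U empty]) = {1, 3, 5}
1 ∈ Sat(E[(empty ∧ wait) U empty]) = {1, 3, 5}, so the formula holds at 1.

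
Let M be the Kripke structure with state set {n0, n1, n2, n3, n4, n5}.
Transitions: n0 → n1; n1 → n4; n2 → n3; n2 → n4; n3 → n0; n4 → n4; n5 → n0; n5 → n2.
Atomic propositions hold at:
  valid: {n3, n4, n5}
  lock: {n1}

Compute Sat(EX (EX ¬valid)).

{n2, n3, n5}

Sat(¬valid) = {n0, n1, n2}
Sat(EX ¬valid) = {s : some successor in {n0, n1, n2}} = {n0, n3, n5}
Sat(EX (EX ¬valid)) = {s : some successor in {n0, n3, n5}} = {n2, n3, n5}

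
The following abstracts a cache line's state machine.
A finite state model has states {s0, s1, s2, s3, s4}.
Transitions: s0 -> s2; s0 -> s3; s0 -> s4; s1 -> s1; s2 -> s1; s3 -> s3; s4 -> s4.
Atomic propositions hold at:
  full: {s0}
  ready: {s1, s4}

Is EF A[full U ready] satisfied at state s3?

A[full U ready]: least fixpoint, start Z0 = Sat(ready) = {s1, s4}, add states in Sat(full) with every successor in Z. Already a fixed point.
Sat(A[full U ready]) = {s1, s4}
EF A[full U ready]: least fixpoint, start Z0 = {s1, s4}, add states with some successor in Z. Z1 = {s0, s1, s2, s4}; fixed.
Sat(EF A[full U ready]) = {s0, s1, s2, s4}
s3 ∉ Sat(EF A[full U ready]) = {s0, s1, s2, s4}, so the formula does not hold at s3.

No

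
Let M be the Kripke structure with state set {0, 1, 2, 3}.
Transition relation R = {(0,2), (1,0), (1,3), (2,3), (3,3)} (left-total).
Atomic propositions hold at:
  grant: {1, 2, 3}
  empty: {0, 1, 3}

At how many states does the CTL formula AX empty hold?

Sat(AX empty) = {s : every successor in {0, 1, 3}} = {1, 2, 3}
|Sat(AX empty)| = |{1, 2, 3}| = 3.

3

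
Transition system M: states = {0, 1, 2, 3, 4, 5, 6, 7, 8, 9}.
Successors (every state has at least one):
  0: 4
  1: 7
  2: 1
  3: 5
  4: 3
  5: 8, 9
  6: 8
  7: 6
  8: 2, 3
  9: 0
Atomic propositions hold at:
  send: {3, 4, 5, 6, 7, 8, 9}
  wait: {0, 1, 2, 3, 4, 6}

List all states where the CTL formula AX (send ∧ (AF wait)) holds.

AF wait: least fixpoint, start Z0 = {0, 1, 2, 3, 4, 6}, add states with every successor in Z. Z1 = {0, 1, 2, 3, 4, 6, 7, 8, 9}; Z2 = {0, 1, 2, 3, 4, 5, 6, 7, 8, 9}; fixed.
Sat(AF wait) = {0, 1, 2, 3, 4, 5, 6, 7, 8, 9}
Sat(send ∧ (AF wait)) = {3, 4, 5, 6, 7, 8, 9}
Sat(AX (send ∧ (AF wait))) = {s : every successor in {3, 4, 5, 6, 7, 8, 9}} = {0, 1, 3, 4, 5, 6, 7}

{0, 1, 3, 4, 5, 6, 7}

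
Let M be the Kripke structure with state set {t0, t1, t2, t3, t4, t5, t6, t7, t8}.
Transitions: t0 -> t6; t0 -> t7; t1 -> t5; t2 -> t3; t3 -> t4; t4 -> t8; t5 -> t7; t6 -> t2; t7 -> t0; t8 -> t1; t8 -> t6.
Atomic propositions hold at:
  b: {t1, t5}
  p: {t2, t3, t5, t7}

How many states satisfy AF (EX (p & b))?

Sat(p & b) = {t5}
Sat(EX (p & b)) = {s : some successor in {t5}} = {t1}
AF (EX (p & b)): least fixpoint, start Z0 = {t1}, add states with every successor in Z. Already a fixed point.
Sat(AF (EX (p & b))) = {t1}
|Sat(AF (EX (p & b)))| = |{t1}| = 1.

1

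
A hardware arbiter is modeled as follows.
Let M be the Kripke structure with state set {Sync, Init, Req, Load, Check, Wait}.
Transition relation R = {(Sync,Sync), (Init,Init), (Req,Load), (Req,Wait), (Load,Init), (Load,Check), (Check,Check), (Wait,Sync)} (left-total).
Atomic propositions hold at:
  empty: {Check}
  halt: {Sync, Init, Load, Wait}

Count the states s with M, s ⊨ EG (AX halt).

Sat(AX halt) = {s : every successor in {Sync, Init, Load, Wait}} = {Sync, Init, Req, Wait}
EG (AX halt): greatest fixpoint, start Z0 = {Sync, Init, Req, Wait}, keep only states in Sat with some successor in Z. Already a fixed point.
Sat(EG (AX halt)) = {Sync, Init, Req, Wait}
|Sat(EG (AX halt))| = |{Sync, Init, Req, Wait}| = 4.

4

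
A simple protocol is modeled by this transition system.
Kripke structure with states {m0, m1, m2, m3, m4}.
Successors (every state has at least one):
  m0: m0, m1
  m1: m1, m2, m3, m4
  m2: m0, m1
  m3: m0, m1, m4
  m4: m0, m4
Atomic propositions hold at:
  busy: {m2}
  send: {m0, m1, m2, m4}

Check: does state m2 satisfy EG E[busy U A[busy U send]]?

Yes

A[busy U send]: least fixpoint, start Z0 = Sat(send) = {m0, m1, m2, m4}, add states in Sat(busy) with every successor in Z. Already a fixed point.
Sat(A[busy U send]) = {m0, m1, m2, m4}
E[busy U A[busy U send]]: least fixpoint, start Z0 = Sat(A[busy U send]) = {m0, m1, m2, m4}, add states in Sat(busy) with some successor in Z. Already a fixed point.
Sat(E[busy U A[busy U send]]) = {m0, m1, m2, m4}
EG E[busy U A[busy U send]]: greatest fixpoint, start Z0 = {m0, m1, m2, m4}, keep only states in Sat with some successor in Z. Already a fixed point.
Sat(EG E[busy U A[busy U send]]) = {m0, m1, m2, m4}
m2 ∈ Sat(EG E[busy U A[busy U send]]) = {m0, m1, m2, m4}, so the formula holds at m2.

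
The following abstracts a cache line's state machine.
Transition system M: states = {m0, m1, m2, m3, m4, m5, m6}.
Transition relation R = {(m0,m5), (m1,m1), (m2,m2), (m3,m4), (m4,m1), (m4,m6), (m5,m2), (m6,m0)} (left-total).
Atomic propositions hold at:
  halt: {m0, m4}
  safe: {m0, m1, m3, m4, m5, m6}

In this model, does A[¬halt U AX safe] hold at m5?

No

Sat(¬halt) = {m1, m2, m3, m5, m6}
Sat(AX safe) = {s : every successor in {m0, m1, m3, m4, m5, m6}} = {m0, m1, m3, m4, m6}
A[¬halt U AX safe]: least fixpoint, start Z0 = Sat(AX safe) = {m0, m1, m3, m4, m6}, add states in Sat(¬halt) with every successor in Z. Already a fixed point.
Sat(A[¬halt U AX safe]) = {m0, m1, m3, m4, m6}
m5 ∉ Sat(A[¬halt U AX safe]) = {m0, m1, m3, m4, m6}, so the formula does not hold at m5.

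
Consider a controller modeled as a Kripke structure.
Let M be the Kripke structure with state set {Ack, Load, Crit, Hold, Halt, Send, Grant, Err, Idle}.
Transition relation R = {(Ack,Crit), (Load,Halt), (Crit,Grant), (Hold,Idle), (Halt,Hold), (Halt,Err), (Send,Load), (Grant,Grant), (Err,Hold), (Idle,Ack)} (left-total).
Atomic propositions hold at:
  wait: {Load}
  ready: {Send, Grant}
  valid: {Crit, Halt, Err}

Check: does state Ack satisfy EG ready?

EG ready: greatest fixpoint, start Z0 = {Send, Grant}, keep only states in Sat with some successor in Z. Z1 = {Grant}; fixed.
Sat(EG ready) = {Grant}
Ack ∉ Sat(EG ready) = {Grant}, so the formula does not hold at Ack.

No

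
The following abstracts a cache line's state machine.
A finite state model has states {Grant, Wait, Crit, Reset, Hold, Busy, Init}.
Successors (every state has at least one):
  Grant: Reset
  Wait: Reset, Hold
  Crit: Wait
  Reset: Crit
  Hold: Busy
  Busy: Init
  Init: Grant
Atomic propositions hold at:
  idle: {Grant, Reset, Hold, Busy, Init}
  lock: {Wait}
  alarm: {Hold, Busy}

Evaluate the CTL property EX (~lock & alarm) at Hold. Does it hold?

Yes

Sat(~lock) = {Grant, Crit, Reset, Hold, Busy, Init}
Sat(~lock & alarm) = {Hold, Busy}
Sat(EX (~lock & alarm)) = {s : some successor in {Hold, Busy}} = {Wait, Hold}
Hold ∈ Sat(EX (~lock & alarm)) = {Wait, Hold}, so the formula holds at Hold.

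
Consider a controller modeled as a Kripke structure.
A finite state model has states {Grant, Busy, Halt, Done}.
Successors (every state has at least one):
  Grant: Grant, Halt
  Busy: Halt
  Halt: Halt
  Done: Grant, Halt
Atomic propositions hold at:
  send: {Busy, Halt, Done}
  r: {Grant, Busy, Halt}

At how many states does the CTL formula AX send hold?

Sat(AX send) = {s : every successor in {Busy, Halt, Done}} = {Busy, Halt}
|Sat(AX send)| = |{Busy, Halt}| = 2.

2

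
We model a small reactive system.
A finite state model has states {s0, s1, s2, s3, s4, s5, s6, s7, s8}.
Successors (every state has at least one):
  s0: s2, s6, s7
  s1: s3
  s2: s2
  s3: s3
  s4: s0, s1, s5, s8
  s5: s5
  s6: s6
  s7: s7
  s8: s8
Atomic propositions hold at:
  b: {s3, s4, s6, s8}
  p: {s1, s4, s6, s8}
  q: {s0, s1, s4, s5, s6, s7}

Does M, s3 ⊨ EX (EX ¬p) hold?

Sat(¬p) = {s0, s2, s3, s5, s7}
Sat(EX ¬p) = {s : some successor in {s0, s2, s3, s5, s7}} = {s0, s1, s2, s3, s4, s5, s7}
Sat(EX (EX ¬p)) = {s : some successor in {s0, s1, s2, s3, s4, s5, s7}} = {s0, s1, s2, s3, s4, s5, s7}
s3 ∈ Sat(EX (EX ¬p)) = {s0, s1, s2, s3, s4, s5, s7}, so the formula holds at s3.

Yes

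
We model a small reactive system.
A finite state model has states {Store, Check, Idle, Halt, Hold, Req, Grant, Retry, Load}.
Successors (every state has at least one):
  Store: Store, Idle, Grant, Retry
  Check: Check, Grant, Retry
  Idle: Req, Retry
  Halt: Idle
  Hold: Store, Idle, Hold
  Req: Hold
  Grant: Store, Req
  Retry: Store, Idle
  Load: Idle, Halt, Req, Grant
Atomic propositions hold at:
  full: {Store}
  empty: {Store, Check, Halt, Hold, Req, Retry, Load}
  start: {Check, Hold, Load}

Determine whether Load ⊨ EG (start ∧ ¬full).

Sat(¬full) = {Check, Idle, Halt, Hold, Req, Grant, Retry, Load}
Sat(start ∧ ¬full) = {Check, Hold, Load}
EG (start ∧ ¬full): greatest fixpoint, start Z0 = {Check, Hold, Load}, keep only states in Sat with some successor in Z. Z1 = {Check, Hold}; fixed.
Sat(EG (start ∧ ¬full)) = {Check, Hold}
Load ∉ Sat(EG (start ∧ ¬full)) = {Check, Hold}, so the formula does not hold at Load.

No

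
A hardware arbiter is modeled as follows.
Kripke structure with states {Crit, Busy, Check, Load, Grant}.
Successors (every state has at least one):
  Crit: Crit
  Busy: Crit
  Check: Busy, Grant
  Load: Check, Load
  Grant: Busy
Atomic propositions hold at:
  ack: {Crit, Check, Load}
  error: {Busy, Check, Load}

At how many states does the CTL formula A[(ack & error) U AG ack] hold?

Sat(ack & error) = {Check, Load}
AG ack: greatest fixpoint, start Z0 = {Crit, Check, Load}, keep only states in Sat with every successor in Z. Z1 = {Crit, Load}; Z2 = {Crit}; fixed.
Sat(AG ack) = {Crit}
A[(ack & error) U AG ack]: least fixpoint, start Z0 = Sat(AG ack) = {Crit}, add states in Sat(ack & error) with every successor in Z. Already a fixed point.
Sat(A[(ack & error) U AG ack]) = {Crit}
|Sat(A[(ack & error) U AG ack])| = |{Crit}| = 1.

1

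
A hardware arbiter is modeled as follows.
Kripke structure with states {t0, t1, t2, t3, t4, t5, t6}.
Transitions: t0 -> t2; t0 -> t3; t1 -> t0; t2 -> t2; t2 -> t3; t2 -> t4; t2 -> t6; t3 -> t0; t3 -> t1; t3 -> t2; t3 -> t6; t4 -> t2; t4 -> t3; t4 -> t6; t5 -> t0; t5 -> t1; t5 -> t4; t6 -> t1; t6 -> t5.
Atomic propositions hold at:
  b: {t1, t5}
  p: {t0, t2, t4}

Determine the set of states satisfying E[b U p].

E[b U p]: least fixpoint, start Z0 = Sat(p) = {t0, t2, t4}, add states in Sat(b) with some successor in Z. Z1 = {t0, t1, t2, t4, t5}; fixed.
Sat(E[b U p]) = {t0, t1, t2, t4, t5}

{t0, t1, t2, t4, t5}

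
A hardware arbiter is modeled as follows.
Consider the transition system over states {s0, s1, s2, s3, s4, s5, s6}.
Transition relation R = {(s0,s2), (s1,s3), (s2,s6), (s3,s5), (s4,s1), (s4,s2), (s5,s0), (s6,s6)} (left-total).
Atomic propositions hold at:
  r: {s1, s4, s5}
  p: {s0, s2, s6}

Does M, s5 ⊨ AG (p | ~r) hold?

Sat(~r) = {s0, s2, s3, s6}
Sat(p | ~r) = {s0, s2, s3, s6}
AG (p | ~r): greatest fixpoint, start Z0 = {s0, s2, s3, s6}, keep only states in Sat with every successor in Z. Z1 = {s0, s2, s6}; fixed.
Sat(AG (p | ~r)) = {s0, s2, s6}
s5 ∉ Sat(AG (p | ~r)) = {s0, s2, s6}, so the formula does not hold at s5.

No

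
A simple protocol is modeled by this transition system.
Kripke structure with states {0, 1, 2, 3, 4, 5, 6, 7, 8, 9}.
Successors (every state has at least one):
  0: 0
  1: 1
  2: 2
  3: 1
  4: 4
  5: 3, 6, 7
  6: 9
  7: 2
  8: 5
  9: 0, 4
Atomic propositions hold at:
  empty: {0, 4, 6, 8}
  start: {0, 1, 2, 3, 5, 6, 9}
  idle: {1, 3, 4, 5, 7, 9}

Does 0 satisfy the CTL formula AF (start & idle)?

Sat(start & idle) = {1, 3, 5, 9}
AF (start & idle): least fixpoint, start Z0 = {1, 3, 5, 9}, add states with every successor in Z. Z1 = {1, 3, 5, 6, 8, 9}; fixed.
Sat(AF (start & idle)) = {1, 3, 5, 6, 8, 9}
0 ∉ Sat(AF (start & idle)) = {1, 3, 5, 6, 8, 9}, so the formula does not hold at 0.

No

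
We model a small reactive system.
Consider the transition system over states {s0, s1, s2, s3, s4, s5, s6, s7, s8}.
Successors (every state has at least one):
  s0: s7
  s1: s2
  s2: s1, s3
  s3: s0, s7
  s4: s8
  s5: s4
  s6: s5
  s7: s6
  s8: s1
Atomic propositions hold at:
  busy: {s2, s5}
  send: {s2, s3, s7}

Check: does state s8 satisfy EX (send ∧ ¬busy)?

Sat(¬busy) = {s0, s1, s3, s4, s6, s7, s8}
Sat(send ∧ ¬busy) = {s3, s7}
Sat(EX (send ∧ ¬busy)) = {s : some successor in {s3, s7}} = {s0, s2, s3}
s8 ∉ Sat(EX (send ∧ ¬busy)) = {s0, s2, s3}, so the formula does not hold at s8.

No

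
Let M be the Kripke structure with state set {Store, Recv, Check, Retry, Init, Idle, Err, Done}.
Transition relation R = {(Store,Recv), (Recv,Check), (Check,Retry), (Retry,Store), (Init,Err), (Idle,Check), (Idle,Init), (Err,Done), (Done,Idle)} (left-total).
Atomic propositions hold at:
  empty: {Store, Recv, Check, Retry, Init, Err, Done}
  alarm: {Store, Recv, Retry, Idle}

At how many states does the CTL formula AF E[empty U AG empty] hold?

AG empty: greatest fixpoint, start Z0 = {Store, Recv, Check, Retry, Init, Err, Done}, keep only states in Sat with every successor in Z. Z1 = {Store, Recv, Check, Retry, Init, Err}; Z2 = {Store, Recv, Check, Retry, Init}; Z3 = {Store, Recv, Check, Retry}; fixed.
Sat(AG empty) = {Store, Recv, Check, Retry}
E[empty U AG empty]: least fixpoint, start Z0 = Sat(AG empty) = {Store, Recv, Check, Retry}, add states in Sat(empty) with some successor in Z. Already a fixed point.
Sat(E[empty U AG empty]) = {Store, Recv, Check, Retry}
AF E[empty U AG empty]: least fixpoint, start Z0 = {Store, Recv, Check, Retry}, add states with every successor in Z. Already a fixed point.
Sat(AF E[empty U AG empty]) = {Store, Recv, Check, Retry}
|Sat(AF E[empty U AG empty])| = |{Store, Recv, Check, Retry}| = 4.

4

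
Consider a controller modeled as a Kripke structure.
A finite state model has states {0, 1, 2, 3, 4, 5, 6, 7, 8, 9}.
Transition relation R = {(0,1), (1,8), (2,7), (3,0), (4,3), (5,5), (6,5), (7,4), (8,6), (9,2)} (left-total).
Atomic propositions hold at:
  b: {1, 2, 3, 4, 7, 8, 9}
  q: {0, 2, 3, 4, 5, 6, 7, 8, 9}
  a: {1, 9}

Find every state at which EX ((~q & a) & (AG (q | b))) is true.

Sat(~q) = {1}
Sat(~q & a) = {1}
Sat(q | b) = {0, 1, 2, 3, 4, 5, 6, 7, 8, 9}
AG (q | b): greatest fixpoint, start Z0 = {0, 1, 2, 3, 4, 5, 6, 7, 8, 9}, keep only states in Sat with every successor in Z. Already a fixed point.
Sat(AG (q | b)) = {0, 1, 2, 3, 4, 5, 6, 7, 8, 9}
Sat((~q & a) & (AG (q | b))) = {1}
Sat(EX ((~q & a) & (AG (q | b)))) = {s : some successor in {1}} = {0}

{0}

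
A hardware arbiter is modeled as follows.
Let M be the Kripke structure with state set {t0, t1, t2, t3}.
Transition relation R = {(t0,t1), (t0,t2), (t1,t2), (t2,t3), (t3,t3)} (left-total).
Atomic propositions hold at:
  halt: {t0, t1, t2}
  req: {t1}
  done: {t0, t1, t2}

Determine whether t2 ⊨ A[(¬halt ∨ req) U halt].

Sat(¬halt) = {t3}
Sat(¬halt ∨ req) = {t1, t3}
A[(¬halt ∨ req) U halt]: least fixpoint, start Z0 = Sat(halt) = {t0, t1, t2}, add states in Sat(¬halt ∨ req) with every successor in Z. Already a fixed point.
Sat(A[(¬halt ∨ req) U halt]) = {t0, t1, t2}
t2 ∈ Sat(A[(¬halt ∨ req) U halt]) = {t0, t1, t2}, so the formula holds at t2.

Yes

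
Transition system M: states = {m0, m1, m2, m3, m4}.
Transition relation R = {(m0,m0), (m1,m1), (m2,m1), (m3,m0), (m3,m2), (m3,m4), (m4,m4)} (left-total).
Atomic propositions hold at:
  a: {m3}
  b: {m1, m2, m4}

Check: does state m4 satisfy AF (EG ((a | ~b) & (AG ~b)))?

Sat(~b) = {m0, m3}
Sat(a | ~b) = {m0, m3}
AG ~b: greatest fixpoint, start Z0 = {m0, m3}, keep only states in Sat with every successor in Z. Z1 = {m0}; fixed.
Sat(AG ~b) = {m0}
Sat((a | ~b) & (AG ~b)) = {m0}
EG ((a | ~b) & (AG ~b)): greatest fixpoint, start Z0 = {m0}, keep only states in Sat with some successor in Z. Already a fixed point.
Sat(EG ((a | ~b) & (AG ~b))) = {m0}
AF (EG ((a | ~b) & (AG ~b))): least fixpoint, start Z0 = {m0}, add states with every successor in Z. Already a fixed point.
Sat(AF (EG ((a | ~b) & (AG ~b)))) = {m0}
m4 ∉ Sat(AF (EG ((a | ~b) & (AG ~b)))) = {m0}, so the formula does not hold at m4.

No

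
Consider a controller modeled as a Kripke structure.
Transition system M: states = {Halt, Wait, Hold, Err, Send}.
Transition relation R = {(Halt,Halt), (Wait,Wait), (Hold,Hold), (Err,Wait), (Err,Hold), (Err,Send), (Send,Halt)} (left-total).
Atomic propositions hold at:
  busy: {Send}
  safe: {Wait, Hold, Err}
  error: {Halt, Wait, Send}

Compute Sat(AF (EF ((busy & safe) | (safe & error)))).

Sat(busy & safe) = ∅
Sat(safe & error) = {Wait}
Sat((busy & safe) | (safe & error)) = {Wait}
EF ((busy & safe) | (safe & error)): least fixpoint, start Z0 = {Wait}, add states with some successor in Z. Z1 = {Wait, Err}; fixed.
Sat(EF ((busy & safe) | (safe & error))) = {Wait, Err}
AF (EF ((busy & safe) | (safe & error))): least fixpoint, start Z0 = {Wait, Err}, add states with every successor in Z. Already a fixed point.
Sat(AF (EF ((busy & safe) | (safe & error)))) = {Wait, Err}

{Wait, Err}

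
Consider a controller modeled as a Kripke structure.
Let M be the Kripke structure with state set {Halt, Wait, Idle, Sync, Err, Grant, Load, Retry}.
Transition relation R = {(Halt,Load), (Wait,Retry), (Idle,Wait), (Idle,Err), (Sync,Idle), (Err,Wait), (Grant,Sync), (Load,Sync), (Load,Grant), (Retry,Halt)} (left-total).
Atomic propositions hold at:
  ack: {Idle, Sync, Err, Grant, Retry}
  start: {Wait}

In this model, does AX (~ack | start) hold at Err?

Yes

Sat(~ack) = {Halt, Wait, Load}
Sat(~ack | start) = {Halt, Wait, Load}
Sat(AX (~ack | start)) = {s : every successor in {Halt, Wait, Load}} = {Halt, Err, Retry}
Err ∈ Sat(AX (~ack | start)) = {Halt, Err, Retry}, so the formula holds at Err.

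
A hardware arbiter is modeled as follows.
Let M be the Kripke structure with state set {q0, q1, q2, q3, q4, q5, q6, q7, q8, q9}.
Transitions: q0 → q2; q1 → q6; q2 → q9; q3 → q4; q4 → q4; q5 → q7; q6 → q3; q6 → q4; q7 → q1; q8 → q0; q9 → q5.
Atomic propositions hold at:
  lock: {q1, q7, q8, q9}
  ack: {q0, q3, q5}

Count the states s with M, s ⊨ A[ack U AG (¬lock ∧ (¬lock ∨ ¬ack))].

Sat(¬lock) = {q0, q2, q3, q4, q5, q6}
Sat(¬ack) = {q1, q2, q4, q6, q7, q8, q9}
Sat(¬lock ∨ ¬ack) = {q0, q1, q2, q3, q4, q5, q6, q7, q8, q9}
Sat(¬lock ∧ (¬lock ∨ ¬ack)) = {q0, q2, q3, q4, q5, q6}
AG (¬lock ∧ (¬lock ∨ ¬ack)): greatest fixpoint, start Z0 = {q0, q2, q3, q4, q5, q6}, keep only states in Sat with every successor in Z. Z1 = {q0, q3, q4, q6}; Z2 = {q3, q4, q6}; fixed.
Sat(AG (¬lock ∧ (¬lock ∨ ¬ack))) = {q3, q4, q6}
A[ack U AG (¬lock ∧ (¬lock ∨ ¬ack))]: least fixpoint, start Z0 = Sat(AG (¬lock ∧ (¬lock ∨ ¬ack))) = {q3, q4, q6}, add states in Sat(ack) with every successor in Z. Already a fixed point.
Sat(A[ack U AG (¬lock ∧ (¬lock ∨ ¬ack))]) = {q3, q4, q6}
|Sat(A[ack U AG (¬lock ∧ (¬lock ∨ ¬ack))])| = |{q3, q4, q6}| = 3.

3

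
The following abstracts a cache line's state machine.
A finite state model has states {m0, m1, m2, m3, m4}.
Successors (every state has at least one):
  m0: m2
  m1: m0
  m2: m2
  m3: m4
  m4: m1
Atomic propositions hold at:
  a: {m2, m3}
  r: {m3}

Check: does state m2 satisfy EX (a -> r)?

Sat(a -> r) = {m0, m1, m3, m4}
Sat(EX (a -> r)) = {s : some successor in {m0, m1, m3, m4}} = {m1, m3, m4}
m2 ∉ Sat(EX (a -> r)) = {m1, m3, m4}, so the formula does not hold at m2.

No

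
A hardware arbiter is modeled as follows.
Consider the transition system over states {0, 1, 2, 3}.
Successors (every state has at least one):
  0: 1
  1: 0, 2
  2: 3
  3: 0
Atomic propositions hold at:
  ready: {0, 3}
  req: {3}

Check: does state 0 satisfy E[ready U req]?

E[ready U req]: least fixpoint, start Z0 = Sat(req) = {3}, add states in Sat(ready) with some successor in Z. Already a fixed point.
Sat(E[ready U req]) = {3}
0 ∉ Sat(E[ready U req]) = {3}, so the formula does not hold at 0.

No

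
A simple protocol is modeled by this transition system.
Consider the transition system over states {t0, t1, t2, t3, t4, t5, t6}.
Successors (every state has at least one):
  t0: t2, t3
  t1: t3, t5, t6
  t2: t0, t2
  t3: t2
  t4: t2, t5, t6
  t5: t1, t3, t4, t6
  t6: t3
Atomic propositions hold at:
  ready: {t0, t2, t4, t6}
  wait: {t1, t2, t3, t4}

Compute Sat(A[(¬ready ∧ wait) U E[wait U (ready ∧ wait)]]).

{t1, t2, t3, t4}

Sat(¬ready) = {t1, t3, t5}
Sat(¬ready ∧ wait) = {t1, t3}
Sat(ready ∧ wait) = {t2, t4}
E[wait U (ready ∧ wait)]: least fixpoint, start Z0 = Sat((ready ∧ wait)) = {t2, t4}, add states in Sat(wait) with some successor in Z. Z1 = {t2, t3, t4}; Z2 = {t1, t2, t3, t4}; fixed.
Sat(E[wait U (ready ∧ wait)]) = {t1, t2, t3, t4}
A[(¬ready ∧ wait) U E[wait U (ready ∧ wait)]]: least fixpoint, start Z0 = Sat(E[wait U (ready ∧ wait)]) = {t1, t2, t3, t4}, add states in Sat(¬ready ∧ wait) with every successor in Z. Already a fixed point.
Sat(A[(¬ready ∧ wait) U E[wait U (ready ∧ wait)]]) = {t1, t2, t3, t4}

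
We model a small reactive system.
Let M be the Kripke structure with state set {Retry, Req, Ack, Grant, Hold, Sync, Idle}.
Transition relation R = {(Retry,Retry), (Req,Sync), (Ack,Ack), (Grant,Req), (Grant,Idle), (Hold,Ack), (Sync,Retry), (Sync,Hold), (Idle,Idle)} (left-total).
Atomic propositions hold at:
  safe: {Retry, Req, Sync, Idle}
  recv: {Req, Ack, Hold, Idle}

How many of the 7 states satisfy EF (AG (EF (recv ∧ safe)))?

Sat(recv ∧ safe) = {Req, Idle}
EF (recv ∧ safe): least fixpoint, start Z0 = {Req, Idle}, add states with some successor in Z. Z1 = {Req, Grant, Idle}; fixed.
Sat(EF (recv ∧ safe)) = {Req, Grant, Idle}
AG (EF (recv ∧ safe)): greatest fixpoint, start Z0 = {Req, Grant, Idle}, keep only states in Sat with every successor in Z. Z1 = {Grant, Idle}; Z2 = {Idle}; fixed.
Sat(AG (EF (recv ∧ safe))) = {Idle}
EF (AG (EF (recv ∧ safe))): least fixpoint, start Z0 = {Idle}, add states with some successor in Z. Z1 = {Grant, Idle}; fixed.
Sat(EF (AG (EF (recv ∧ safe)))) = {Grant, Idle}
|Sat(EF (AG (EF (recv ∧ safe))))| = |{Grant, Idle}| = 2.

2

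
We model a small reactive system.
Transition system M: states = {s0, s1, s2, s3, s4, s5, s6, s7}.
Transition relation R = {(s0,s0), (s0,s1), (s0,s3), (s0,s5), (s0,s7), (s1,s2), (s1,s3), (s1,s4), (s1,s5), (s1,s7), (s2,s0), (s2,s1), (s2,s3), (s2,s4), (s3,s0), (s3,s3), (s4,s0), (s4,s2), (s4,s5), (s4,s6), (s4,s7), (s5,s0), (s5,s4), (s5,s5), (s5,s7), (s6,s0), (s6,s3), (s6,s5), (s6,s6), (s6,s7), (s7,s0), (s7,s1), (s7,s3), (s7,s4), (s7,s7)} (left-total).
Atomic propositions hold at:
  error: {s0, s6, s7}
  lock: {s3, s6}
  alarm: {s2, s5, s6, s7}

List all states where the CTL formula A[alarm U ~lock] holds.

{s0, s1, s2, s4, s5, s7}

Sat(~lock) = {s0, s1, s2, s4, s5, s7}
A[alarm U ~lock]: least fixpoint, start Z0 = Sat(~lock) = {s0, s1, s2, s4, s5, s7}, add states in Sat(alarm) with every successor in Z. Already a fixed point.
Sat(A[alarm U ~lock]) = {s0, s1, s2, s4, s5, s7}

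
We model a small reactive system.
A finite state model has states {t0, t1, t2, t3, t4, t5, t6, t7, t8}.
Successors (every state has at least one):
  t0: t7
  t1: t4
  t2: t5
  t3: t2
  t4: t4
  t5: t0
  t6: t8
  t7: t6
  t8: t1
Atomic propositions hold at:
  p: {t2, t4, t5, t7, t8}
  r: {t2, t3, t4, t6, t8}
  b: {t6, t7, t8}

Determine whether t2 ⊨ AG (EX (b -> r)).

Sat(b -> r) = {t0, t1, t2, t3, t4, t5, t6, t8}
Sat(EX (b -> r)) = {s : some successor in {t0, t1, t2, t3, t4, t5, t6, t8}} = {t1, t2, t3, t4, t5, t6, t7, t8}
AG (EX (b -> r)): greatest fixpoint, start Z0 = {t1, t2, t3, t4, t5, t6, t7, t8}, keep only states in Sat with every successor in Z. Z1 = {t1, t2, t3, t4, t6, t7, t8}; Z2 = {t1, t3, t4, t6, t7, t8}; Z3 = {t1, t4, t6, t7, t8}; fixed.
Sat(AG (EX (b -> r))) = {t1, t4, t6, t7, t8}
t2 ∉ Sat(AG (EX (b -> r))) = {t1, t4, t6, t7, t8}, so the formula does not hold at t2.

No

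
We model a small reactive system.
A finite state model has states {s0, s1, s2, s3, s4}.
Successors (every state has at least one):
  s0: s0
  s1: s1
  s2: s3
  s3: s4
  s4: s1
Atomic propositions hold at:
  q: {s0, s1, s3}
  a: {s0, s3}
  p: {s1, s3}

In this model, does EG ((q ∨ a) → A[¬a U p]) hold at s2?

Sat(q ∨ a) = {s0, s1, s3}
Sat(¬a) = {s1, s2, s4}
A[¬a U p]: least fixpoint, start Z0 = Sat(p) = {s1, s3}, add states in Sat(¬a) with every successor in Z. Z1 = {s1, s2, s3, s4}; fixed.
Sat(A[¬a U p]) = {s1, s2, s3, s4}
Sat((q ∨ a) → A[¬a U p]) = {s1, s2, s3, s4}
EG ((q ∨ a) → A[¬a U p]): greatest fixpoint, start Z0 = {s1, s2, s3, s4}, keep only states in Sat with some successor in Z. Already a fixed point.
Sat(EG ((q ∨ a) → A[¬a U p])) = {s1, s2, s3, s4}
s2 ∈ Sat(EG ((q ∨ a) → A[¬a U p])) = {s1, s2, s3, s4}, so the formula holds at s2.

Yes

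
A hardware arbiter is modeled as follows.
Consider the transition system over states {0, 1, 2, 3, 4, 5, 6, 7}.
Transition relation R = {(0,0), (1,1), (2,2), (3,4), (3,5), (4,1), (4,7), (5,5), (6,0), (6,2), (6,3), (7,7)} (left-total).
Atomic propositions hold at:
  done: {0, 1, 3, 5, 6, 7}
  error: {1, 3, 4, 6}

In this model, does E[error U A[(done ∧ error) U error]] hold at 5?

No

Sat(done ∧ error) = {1, 3, 6}
A[(done ∧ error) U error]: least fixpoint, start Z0 = Sat(error) = {1, 3, 4, 6}, add states in Sat(done ∧ error) with every successor in Z. Already a fixed point.
Sat(A[(done ∧ error) U error]) = {1, 3, 4, 6}
E[error U A[(done ∧ error) U error]]: least fixpoint, start Z0 = Sat(A[(done ∧ error) U error]) = {1, 3, 4, 6}, add states in Sat(error) with some successor in Z. Already a fixed point.
Sat(E[error U A[(done ∧ error) U error]]) = {1, 3, 4, 6}
5 ∉ Sat(E[error U A[(done ∧ error) U error]]) = {1, 3, 4, 6}, so the formula does not hold at 5.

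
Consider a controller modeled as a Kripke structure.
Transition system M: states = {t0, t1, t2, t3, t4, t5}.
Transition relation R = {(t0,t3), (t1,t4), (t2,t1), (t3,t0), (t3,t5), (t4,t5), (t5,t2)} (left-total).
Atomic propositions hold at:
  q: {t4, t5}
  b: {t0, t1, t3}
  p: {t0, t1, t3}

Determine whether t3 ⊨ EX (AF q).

AF q: least fixpoint, start Z0 = {t4, t5}, add states with every successor in Z. Z1 = {t1, t4, t5}; Z2 = {t1, t2, t4, t5}; fixed.
Sat(AF q) = {t1, t2, t4, t5}
Sat(EX (AF q)) = {s : some successor in {t1, t2, t4, t5}} = {t1, t2, t3, t4, t5}
t3 ∈ Sat(EX (AF q)) = {t1, t2, t3, t4, t5}, so the formula holds at t3.

Yes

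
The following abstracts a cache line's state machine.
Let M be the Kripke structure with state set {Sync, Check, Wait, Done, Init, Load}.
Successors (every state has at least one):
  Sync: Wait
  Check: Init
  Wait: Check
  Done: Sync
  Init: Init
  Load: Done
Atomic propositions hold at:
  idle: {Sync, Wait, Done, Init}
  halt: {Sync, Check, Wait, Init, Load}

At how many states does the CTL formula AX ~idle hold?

1

Sat(~idle) = {Check, Load}
Sat(AX ~idle) = {s : every successor in {Check, Load}} = {Wait}
|Sat(AX ~idle)| = |{Wait}| = 1.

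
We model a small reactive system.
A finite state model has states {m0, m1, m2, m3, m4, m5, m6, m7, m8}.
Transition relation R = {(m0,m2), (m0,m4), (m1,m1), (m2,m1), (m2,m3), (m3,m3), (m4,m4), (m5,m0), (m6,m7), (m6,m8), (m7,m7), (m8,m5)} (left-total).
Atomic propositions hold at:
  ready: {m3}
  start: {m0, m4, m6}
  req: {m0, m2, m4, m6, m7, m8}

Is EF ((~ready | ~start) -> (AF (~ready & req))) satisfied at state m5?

Sat(~ready) = {m0, m1, m2, m4, m5, m6, m7, m8}
Sat(~start) = {m1, m2, m3, m5, m7, m8}
Sat(~ready | ~start) = {m0, m1, m2, m3, m4, m5, m6, m7, m8}
Sat(~ready & req) = {m0, m2, m4, m6, m7, m8}
AF (~ready & req): least fixpoint, start Z0 = {m0, m2, m4, m6, m7, m8}, add states with every successor in Z. Z1 = {m0, m2, m4, m5, m6, m7, m8}; fixed.
Sat(AF (~ready & req)) = {m0, m2, m4, m5, m6, m7, m8}
Sat((~ready | ~start) -> (AF (~ready & req))) = {m0, m2, m4, m5, m6, m7, m8}
EF ((~ready | ~start) -> (AF (~ready & req))): least fixpoint, start Z0 = {m0, m2, m4, m5, m6, m7, m8}, add states with some successor in Z. Already a fixed point.
Sat(EF ((~ready | ~start) -> (AF (~ready & req)))) = {m0, m2, m4, m5, m6, m7, m8}
m5 ∈ Sat(EF ((~ready | ~start) -> (AF (~ready & req)))) = {m0, m2, m4, m5, m6, m7, m8}, so the formula holds at m5.

Yes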